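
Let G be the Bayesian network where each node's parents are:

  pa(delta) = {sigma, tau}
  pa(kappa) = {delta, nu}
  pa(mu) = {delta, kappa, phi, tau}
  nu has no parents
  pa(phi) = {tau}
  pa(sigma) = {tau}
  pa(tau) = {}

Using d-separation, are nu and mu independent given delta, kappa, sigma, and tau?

Yes

Enumerating the 6 paths from nu to mu and testing each for blocking by {delta, kappa, sigma, tau}:
Path 1: nu → kappa → mu
  kappa is a chain here and kappa is conditioned on, so the path is blocked at kappa.
Path 2: nu → kappa ← delta → mu
  delta is a fork here and delta is conditioned on, so the path is blocked at delta.
Path 3: nu → kappa ← delta ← tau → mu
  delta is a chain here and delta is conditioned on, so the path is blocked at delta.
Path 4: nu → kappa ← delta ← tau → phi → mu
  delta is a chain here and delta is conditioned on, so the path is blocked at delta.
Path 5: nu → kappa ← delta ← sigma ← tau → mu
  delta is a chain here and delta is conditioned on, so the path is blocked at delta.
Path 6: nu → kappa ← delta ← sigma ← tau → phi → mu
  delta is a chain here and delta is conditioned on, so the path is blocked at delta.
Every path is blocked, so nu and mu are d-separated given {delta, kappa, sigma, tau}.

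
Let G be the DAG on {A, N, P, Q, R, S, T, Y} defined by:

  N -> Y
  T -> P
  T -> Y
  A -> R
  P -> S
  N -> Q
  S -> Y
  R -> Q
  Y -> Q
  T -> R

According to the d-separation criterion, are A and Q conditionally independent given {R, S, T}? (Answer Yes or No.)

Enumerating the 5 paths from A to Q and testing each for blocking by {R, S, T}:
Path 1: A → R ← T → P → S → Y → Q
  T is a fork here and T is conditioned on, so the path is blocked at T.
Path 2: A → R ← T → P → S → Y ← N → Q
  T is a fork here and T is conditioned on, so the path is blocked at T.
Path 3: A → R ← T → Y → Q
  T is a fork here and T is conditioned on, so the path is blocked at T.
Path 4: A → R ← T → Y ← N → Q
  T is a fork here and T is conditioned on, so the path is blocked at T.
Path 5: A → R → Q
  R is a chain here and R is conditioned on, so the path is blocked at R.
Since every path is blocked, d-separation holds.

Yes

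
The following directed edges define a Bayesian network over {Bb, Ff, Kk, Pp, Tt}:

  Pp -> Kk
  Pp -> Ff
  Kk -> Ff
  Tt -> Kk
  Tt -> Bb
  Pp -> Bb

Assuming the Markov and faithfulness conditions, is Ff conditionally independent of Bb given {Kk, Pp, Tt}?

Yes — Ff and Bb are d-separated given {Kk, Pp, Tt}.

We examine all 4 paths between Ff and Bb:
  1. Ff ← Pp → Kk ← Tt → Bb — Pp:fork[blocks]; Kk:collider[open]; Tt:fork[blocks] ⇒ blocked
  2. Ff ← Pp → Bb — Pp:fork[blocks] ⇒ blocked
  3. Ff ← Kk ← Pp → Bb — Kk:chain[blocks]; Pp:fork[blocks] ⇒ blocked
  4. Ff ← Kk ← Tt → Bb — Kk:chain[blocks]; Tt:fork[blocks] ⇒ blocked
Every path is blocked, so Ff and Bb are d-separated given {Kk, Pp, Tt}.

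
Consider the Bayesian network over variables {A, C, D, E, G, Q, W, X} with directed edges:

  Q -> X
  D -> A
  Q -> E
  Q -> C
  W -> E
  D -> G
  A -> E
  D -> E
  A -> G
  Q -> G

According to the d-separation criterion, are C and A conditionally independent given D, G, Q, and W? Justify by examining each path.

Enumerating the 6 paths from C to A and testing each for blocking by {D, G, Q, W}:
Path 1: C ← Q → G ← A
  Q is a fork here and Q is conditioned on, so the path is blocked at Q.
Path 2: C ← Q → G ← D → A
  Q is a fork here and Q is conditioned on, so the path is blocked at Q.
Path 3: C ← Q → G ← D → E ← A
  Q is a fork here and Q is conditioned on, so the path is blocked at Q.
Path 4: C ← Q → E ← A
  Q is a fork here and Q is conditioned on, so the path is blocked at Q.
Path 5: C ← Q → E ← D → G ← A
  Q is a fork here and Q is conditioned on, so the path is blocked at Q.
Path 6: C ← Q → E ← D → A
  Q is a fork here and Q is conditioned on, so the path is blocked at Q.
Every path is blocked, so C and A are d-separated given {D, G, Q, W}.

Yes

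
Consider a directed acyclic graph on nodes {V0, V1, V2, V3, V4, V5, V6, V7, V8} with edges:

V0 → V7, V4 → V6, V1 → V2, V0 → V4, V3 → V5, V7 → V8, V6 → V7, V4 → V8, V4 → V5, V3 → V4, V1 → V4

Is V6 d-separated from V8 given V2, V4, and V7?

Yes

4 paths connect V6 and V8; each must be blocked for d-separation to hold:
Path 1: V6 ← V4 ← V0 → V7 → V8
  V4 is a chain here and V4 is conditioned on, so the path is blocked at V4.
Path 2: V6 ← V4 → V8
  V4 is a fork here and V4 is conditioned on, so the path is blocked at V4.
Path 3: V6 → V7 ← V0 → V4 → V8
  V4 is a chain here and V4 is conditioned on, so the path is blocked at V4.
Path 4: V6 → V7 → V8
  V7 is a chain here and V7 is conditioned on, so the path is blocked at V7.
Since every path is blocked, d-separation holds.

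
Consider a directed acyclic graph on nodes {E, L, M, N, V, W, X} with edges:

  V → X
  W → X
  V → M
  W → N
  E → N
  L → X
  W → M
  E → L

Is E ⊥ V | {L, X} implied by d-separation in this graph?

There are 4 undirected paths between E and V; checking each against the conditioning set {L, X}:
Path 1: E → N ← W → M ← V
  N is a collider here and neither N nor any of its descendants is conditioned on, so the collider stays closed — the path is blocked at N.
Path 2: E → N ← W → X ← V
  N is a collider here and neither N nor any of its descendants is conditioned on, so the collider stays closed — the path is blocked at N.
Path 3: E → L → X ← V
  L is a chain here and L is conditioned on, so the path is blocked at L.
Path 4: E → L → X ← W → M ← V
  L is a chain here and L is conditioned on, so the path is blocked at L.
All paths are blocked; E ⊥ V | {L, X} holds.

Yes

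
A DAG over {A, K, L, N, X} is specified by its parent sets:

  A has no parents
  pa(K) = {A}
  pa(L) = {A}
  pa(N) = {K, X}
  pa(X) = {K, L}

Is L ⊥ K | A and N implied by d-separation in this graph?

There are 3 undirected paths between L and K; checking each against the conditioning set {A, N}:
  1. L → X → N ← K — X:chain[open]; N:collider[open] ⇒ active
  2. L → X ← K — X:collider[open] ⇒ active
  3. L ← A → K — A:fork[blocks] ⇒ blocked
At least one path is unblocked, so d-separation fails.

No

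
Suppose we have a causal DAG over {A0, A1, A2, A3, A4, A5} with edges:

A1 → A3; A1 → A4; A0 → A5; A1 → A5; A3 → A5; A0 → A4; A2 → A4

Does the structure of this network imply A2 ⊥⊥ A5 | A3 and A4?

No

Enumerating the 3 paths from A2 to A5 and testing each for blocking by {A3, A4}:
  1. A2 → A4 ← A1 → A5 — A4:collider[open]; A1:fork[open] ⇒ active
  2. A2 → A4 ← A1 → A3 → A5 — A4:collider[open]; A1:fork[open]; A3:chain[blocks] ⇒ blocked
  3. A2 → A4 ← A0 → A5 — A4:collider[open]; A0:fork[open] ⇒ active
Since the path A2 → A4 ← A1 → A5 is active, A2 and A5 are not d-separated given {A3, A4}.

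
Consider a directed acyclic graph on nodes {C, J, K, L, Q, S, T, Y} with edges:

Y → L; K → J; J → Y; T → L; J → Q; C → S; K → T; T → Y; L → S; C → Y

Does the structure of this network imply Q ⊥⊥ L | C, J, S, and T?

Yes

We examine all 6 paths between Q and L:
Path 1: Q ← J ← K → T → L
  J is a chain here and J is conditioned on, so the path is blocked at J.
Path 2: Q ← J ← K → T → Y → L
  J is a chain here and J is conditioned on, so the path is blocked at J.
Path 3: Q ← J ← K → T → Y ← C → S ← L
  J is a chain here and J is conditioned on, so the path is blocked at J.
Path 4: Q ← J → Y → L
  J is a fork here and J is conditioned on, so the path is blocked at J.
Path 5: Q ← J → Y ← T → L
  J is a fork here and J is conditioned on, so the path is blocked at J.
Path 6: Q ← J → Y ← C → S ← L
  J is a fork here and J is conditioned on, so the path is blocked at J.
Since every path is blocked, d-separation holds.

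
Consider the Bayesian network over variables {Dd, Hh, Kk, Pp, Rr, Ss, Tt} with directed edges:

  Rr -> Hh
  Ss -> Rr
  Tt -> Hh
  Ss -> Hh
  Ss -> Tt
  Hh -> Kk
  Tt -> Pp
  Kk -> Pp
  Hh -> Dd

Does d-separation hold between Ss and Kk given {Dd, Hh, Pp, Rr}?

No

We examine all 6 paths between Ss and Kk:
  1. Ss → Tt → Hh → Kk — Tt:chain[open]; Hh:chain[blocks] ⇒ blocked
  2. Ss → Tt → Pp ← Kk — Tt:chain[open]; Pp:collider[open] ⇒ active
  3. Ss → Rr → Hh → Kk — Rr:chain[blocks]; Hh:chain[blocks] ⇒ blocked
  4. Ss → Rr → Hh ← Tt → Pp ← Kk — Rr:chain[blocks]; Hh:collider[open]; Tt:fork[open]; Pp:collider[open] ⇒ blocked
  5. Ss → Hh → Kk — Hh:chain[blocks] ⇒ blocked
  6. Ss → Hh ← Tt → Pp ← Kk — Hh:collider[open]; Tt:fork[open]; Pp:collider[open] ⇒ active
Because an active path exists, Ss and Kk are not d-separated.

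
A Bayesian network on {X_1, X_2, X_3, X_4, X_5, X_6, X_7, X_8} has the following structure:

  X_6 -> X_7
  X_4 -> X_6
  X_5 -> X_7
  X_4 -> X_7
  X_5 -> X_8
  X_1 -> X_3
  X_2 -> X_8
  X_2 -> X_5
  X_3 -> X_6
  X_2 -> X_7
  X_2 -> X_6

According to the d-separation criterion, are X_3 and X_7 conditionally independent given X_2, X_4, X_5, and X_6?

There are 5 undirected paths between X_3 and X_7; checking each against the conditioning set {X_2, X_4, X_5, X_6}:
  1. X_3 → X_6 → X_7 — X_6:chain[blocks] ⇒ blocked
  2. X_3 → X_6 ← X_2 → X_7 — X_6:collider[open]; X_2:fork[blocks] ⇒ blocked
  3. X_3 → X_6 ← X_2 → X_5 → X_7 — X_6:collider[open]; X_2:fork[blocks]; X_5:chain[blocks] ⇒ blocked
  4. X_3 → X_6 ← X_2 → X_8 ← X_5 → X_7 — X_6:collider[open]; X_2:fork[blocks]; X_8:collider[blocks]; X_5:fork[blocks] ⇒ blocked
  5. X_3 → X_6 ← X_4 → X_7 — X_6:collider[open]; X_4:fork[blocks] ⇒ blocked
Since every path is blocked, d-separation holds.

Yes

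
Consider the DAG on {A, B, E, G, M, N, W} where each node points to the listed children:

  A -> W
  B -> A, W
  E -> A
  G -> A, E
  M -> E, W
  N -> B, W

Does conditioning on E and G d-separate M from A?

There are 5 undirected paths between M and A; checking each against the conditioning set {E, G}:
Path 1: M → W ← B → A
  W is a collider here and neither W nor any of its descendants is conditioned on, so the collider stays closed — the path is blocked at W.
Path 2: M → W ← N → B → A
  W is a collider here and neither W nor any of its descendants is conditioned on, so the collider stays closed — the path is blocked at W.
Path 3: M → W ← A
  W is a collider here and neither W nor any of its descendants is conditioned on, so the collider stays closed — the path is blocked at W.
Path 4: M → E → A
  E is a chain here and E is conditioned on, so the path is blocked at E.
Path 5: M → E ← G → A
  G is a fork here and G is conditioned on, so the path is blocked at G.
Every path is blocked, so M and A are d-separated given {E, G}.

Yes — M and A are d-separated given {E, G}.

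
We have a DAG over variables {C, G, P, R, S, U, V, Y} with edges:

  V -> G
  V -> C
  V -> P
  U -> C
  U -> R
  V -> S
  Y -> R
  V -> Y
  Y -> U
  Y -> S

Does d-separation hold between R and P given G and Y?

There are 6 undirected paths between R and P; checking each against the conditioning set {G, Y}:
Path 1: R ← Y ← V → P
  Y is a chain here and Y is conditioned on, so the path is blocked at Y.
Path 2: R ← Y → U → C ← V → P
  Y is a fork here and Y is conditioned on, so the path is blocked at Y.
Path 3: R ← Y → S ← V → P
  Y is a fork here and Y is conditioned on, so the path is blocked at Y.
Path 4: R ← U ← Y ← V → P
  Y is a chain here and Y is conditioned on, so the path is blocked at Y.
Path 5: R ← U ← Y → S ← V → P
  Y is a fork here and Y is conditioned on, so the path is blocked at Y.
Path 6: R ← U → C ← V → P
  C is a collider here and neither C nor any of its descendants is conditioned on, so the collider stays closed — the path is blocked at C.
Every path is blocked, so R and P are d-separated given {G, Y}.

Yes — R and P are d-separated given {G, Y}.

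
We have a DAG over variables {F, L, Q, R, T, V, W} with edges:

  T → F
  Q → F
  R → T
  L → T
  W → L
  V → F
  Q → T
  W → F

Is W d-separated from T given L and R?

3 paths connect W and T; each must be blocked for d-separation to hold:
  1. W → L → T — L:chain[blocks] ⇒ blocked
  2. W → F ← Q → T — F:collider[blocks]; Q:fork[open] ⇒ blocked
  3. W → F ← T — F:collider[blocks] ⇒ blocked
All paths are blocked; W ⊥ T | {L, R} holds.

Yes — W and T are d-separated given {L, R}.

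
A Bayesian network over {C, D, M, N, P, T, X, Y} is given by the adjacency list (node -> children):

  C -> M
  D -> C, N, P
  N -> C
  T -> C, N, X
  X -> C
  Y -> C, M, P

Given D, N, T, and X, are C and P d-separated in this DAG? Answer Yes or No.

There are 6 undirected paths between C and P; checking each against the conditioning set {D, N, T, X}:
  1. C ← Y → P — Y:fork[open] ⇒ active
  2. C ← X ← T → N ← D → P — X:chain[blocks]; T:fork[blocks]; N:collider[open]; D:fork[blocks] ⇒ blocked
  3. C → M ← Y → P — M:collider[blocks]; Y:fork[open] ⇒ blocked
  4. C ← T → N ← D → P — T:fork[blocks]; N:collider[open]; D:fork[blocks] ⇒ blocked
  5. C ← N ← D → P — N:chain[blocks]; D:fork[blocks] ⇒ blocked
  6. C ← D → P — D:fork[blocks] ⇒ blocked
Since the path C ← Y → P is active, C and P are not d-separated given {D, N, T, X}.

No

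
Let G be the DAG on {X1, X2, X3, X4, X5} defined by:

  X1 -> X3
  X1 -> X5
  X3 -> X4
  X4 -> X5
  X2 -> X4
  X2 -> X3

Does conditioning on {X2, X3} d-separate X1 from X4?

We examine all 3 paths between X1 and X4:
  1. X1 → X5 ← X4 — X5:collider[blocks] ⇒ blocked
  2. X1 → X3 → X4 — X3:chain[blocks] ⇒ blocked
  3. X1 → X3 ← X2 → X4 — X3:collider[open]; X2:fork[blocks] ⇒ blocked
All paths are blocked; X1 ⊥ X4 | {X2, X3} holds.

Yes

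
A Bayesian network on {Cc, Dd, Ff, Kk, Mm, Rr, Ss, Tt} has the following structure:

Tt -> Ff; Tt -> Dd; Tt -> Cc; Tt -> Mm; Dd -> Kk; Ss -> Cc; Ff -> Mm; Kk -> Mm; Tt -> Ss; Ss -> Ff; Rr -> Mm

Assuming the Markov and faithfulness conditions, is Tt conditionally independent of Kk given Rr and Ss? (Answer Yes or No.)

No

Enumerating the 5 paths from Tt to Kk and testing each for blocking by {Rr, Ss}:
Path 1: Tt → Mm ← Kk
  Mm is a collider here and neither Mm nor any of its descendants is conditioned on, so the collider stays closed — the path is blocked at Mm.
Path 2: Tt → Cc ← Ss → Ff → Mm ← Kk
  Cc is a collider here and neither Cc nor any of its descendants is conditioned on, so the collider stays closed — the path is blocked at Cc.
Path 3: Tt → Ff → Mm ← Kk
  Mm is a collider here and neither Mm nor any of its descendants is conditioned on, so the collider stays closed — the path is blocked at Mm.
Path 4: Tt → Dd → Kk
  Dd is a chain and Dd is not conditioned on — no node blocks this path, so it is active.
Path 5: Tt → Ss → Ff → Mm ← Kk
  Ss is a chain here and Ss is conditioned on, so the path is blocked at Ss.
Because an active path exists, Tt and Kk are not d-separated.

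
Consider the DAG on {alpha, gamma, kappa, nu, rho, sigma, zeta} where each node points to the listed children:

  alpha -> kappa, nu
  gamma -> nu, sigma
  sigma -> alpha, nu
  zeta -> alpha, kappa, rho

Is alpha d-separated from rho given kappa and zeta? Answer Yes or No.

Yes

Enumerating the 2 paths from alpha to rho and testing each for blocking by {kappa, zeta}:
  1. alpha → kappa ← zeta → rho — kappa:collider[open]; zeta:fork[blocks] ⇒ blocked
  2. alpha ← zeta → rho — zeta:fork[blocks] ⇒ blocked
Every path is blocked, so alpha and rho are d-separated given {kappa, zeta}.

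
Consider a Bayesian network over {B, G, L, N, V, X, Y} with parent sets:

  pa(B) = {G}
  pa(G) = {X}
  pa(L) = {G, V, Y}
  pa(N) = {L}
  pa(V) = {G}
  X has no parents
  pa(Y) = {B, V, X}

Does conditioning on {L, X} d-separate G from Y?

There are 6 undirected paths between G and Y; checking each against the conditioning set {L, X}:
  1. G → V → L ← Y — V:chain[open]; L:collider[open] ⇒ active
  2. G → V → Y — V:chain[open] ⇒ active
  3. G ← X → Y — X:fork[blocks] ⇒ blocked
  4. G → B → Y — B:chain[open] ⇒ active
  5. G → L ← V → Y — L:collider[open]; V:fork[open] ⇒ active
  6. G → L ← Y — L:collider[open] ⇒ active
At least one path is unblocked, so d-separation fails.

No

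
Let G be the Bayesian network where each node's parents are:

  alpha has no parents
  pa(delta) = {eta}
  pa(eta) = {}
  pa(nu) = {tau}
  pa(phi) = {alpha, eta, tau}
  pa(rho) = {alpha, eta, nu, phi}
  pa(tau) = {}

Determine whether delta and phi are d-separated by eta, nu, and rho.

Yes

We examine all 4 paths between delta and phi:
  1. delta ← eta → rho ← phi — eta:fork[blocks]; rho:collider[open] ⇒ blocked
  2. delta ← eta → rho ← nu ← tau → phi — eta:fork[blocks]; rho:collider[open]; nu:chain[blocks]; tau:fork[open] ⇒ blocked
  3. delta ← eta → rho ← alpha → phi — eta:fork[blocks]; rho:collider[open]; alpha:fork[open] ⇒ blocked
  4. delta ← eta → phi — eta:fork[blocks] ⇒ blocked
All paths are blocked; delta ⊥ phi | {eta, nu, rho} holds.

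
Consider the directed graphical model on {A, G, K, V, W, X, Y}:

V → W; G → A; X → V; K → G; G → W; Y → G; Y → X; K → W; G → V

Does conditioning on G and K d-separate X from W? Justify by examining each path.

6 paths connect X and W; each must be blocked for d-separation to hold:
Path 1: X → V ← G ← K → W
  V is a collider here and neither V nor any of its descendants is conditioned on, so the collider stays closed — the path is blocked at V.
Path 2: X → V ← G → W
  V is a collider here and neither V nor any of its descendants is conditioned on, so the collider stays closed — the path is blocked at V.
Path 3: X → V → W
  V is a chain and V is not conditioned on — no node blocks this path, so it is active.
Path 4: X ← Y → G → V → W
  G is a chain here and G is conditioned on, so the path is blocked at G.
Path 5: X ← Y → G ← K → W
  K is a fork here and K is conditioned on, so the path is blocked at K.
Path 6: X ← Y → G → W
  G is a chain here and G is conditioned on, so the path is blocked at G.
At least one path is unblocked, so d-separation fails.

No — X and W are not d-separated given {G, K}.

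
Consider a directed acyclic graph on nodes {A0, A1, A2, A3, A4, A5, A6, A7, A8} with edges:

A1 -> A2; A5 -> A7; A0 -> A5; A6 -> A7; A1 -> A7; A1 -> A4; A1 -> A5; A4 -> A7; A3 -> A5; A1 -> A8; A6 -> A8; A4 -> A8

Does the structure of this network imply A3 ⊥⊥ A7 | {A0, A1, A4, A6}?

No

6 paths connect A3 and A7; each must be blocked for d-separation to hold:
  1. A3 → A5 ← A1 → A8 ← A6 → A7 — A5:collider[blocks]; A1:fork[blocks]; A8:collider[blocks]; A6:fork[blocks] ⇒ blocked
  2. A3 → A5 ← A1 → A8 ← A4 → A7 — A5:collider[blocks]; A1:fork[blocks]; A8:collider[blocks]; A4:fork[blocks] ⇒ blocked
  3. A3 → A5 ← A1 → A7 — A5:collider[blocks]; A1:fork[blocks] ⇒ blocked
  4. A3 → A5 ← A1 → A4 → A8 ← A6 → A7 — A5:collider[blocks]; A1:fork[blocks]; A4:chain[blocks]; A8:collider[blocks]; A6:fork[blocks] ⇒ blocked
  5. A3 → A5 ← A1 → A4 → A7 — A5:collider[blocks]; A1:fork[blocks]; A4:chain[blocks] ⇒ blocked
  6. A3 → A5 → A7 — A5:chain[open] ⇒ active
Because an active path exists, A3 and A7 are not d-separated.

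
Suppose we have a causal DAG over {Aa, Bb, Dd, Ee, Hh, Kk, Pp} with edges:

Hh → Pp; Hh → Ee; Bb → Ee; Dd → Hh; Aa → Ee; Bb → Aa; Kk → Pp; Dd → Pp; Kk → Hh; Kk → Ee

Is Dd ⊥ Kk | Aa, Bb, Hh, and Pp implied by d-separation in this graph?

Enumerating the 6 paths from Dd to Kk and testing each for blocking by {Aa, Bb, Hh, Pp}:
Path 1: Dd → Hh → Ee ← Kk
  Hh is a chain here and Hh is conditioned on, so the path is blocked at Hh.
Path 2: Dd → Hh ← Kk
  Hh is a collider and Hh is conditioned on, which opens it — no node blocks this path, so it is active.
Path 3: Dd → Hh → Pp ← Kk
  Hh is a chain here and Hh is conditioned on, so the path is blocked at Hh.
Path 4: Dd → Pp ← Hh → Ee ← Kk
  Hh is a fork here and Hh is conditioned on, so the path is blocked at Hh.
Path 5: Dd → Pp ← Hh ← Kk
  Hh is a chain here and Hh is conditioned on, so the path is blocked at Hh.
Path 6: Dd → Pp ← Kk
  Pp is a collider and Pp is conditioned on, which opens it — no node blocks this path, so it is active.
At least one path is unblocked, so d-separation fails.

No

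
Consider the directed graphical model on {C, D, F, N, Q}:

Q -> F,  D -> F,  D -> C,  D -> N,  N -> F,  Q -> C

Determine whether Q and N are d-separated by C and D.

Enumerating the 4 paths from Q to N and testing each for blocking by {C, D}:
  1. Q → C ← D → N — C:collider[open]; D:fork[blocks] ⇒ blocked
  2. Q → C ← D → F ← N — C:collider[open]; D:fork[blocks]; F:collider[blocks] ⇒ blocked
  3. Q → F ← N — F:collider[blocks] ⇒ blocked
  4. Q → F ← D → N — F:collider[blocks]; D:fork[blocks] ⇒ blocked
All paths are blocked; Q ⊥ N | {C, D} holds.

Yes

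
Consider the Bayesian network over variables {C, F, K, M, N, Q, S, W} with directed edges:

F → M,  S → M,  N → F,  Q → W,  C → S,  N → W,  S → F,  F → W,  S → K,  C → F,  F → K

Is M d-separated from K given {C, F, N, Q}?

No

There are 6 undirected paths between M and K; checking each against the conditioning set {C, F, N, Q}:
Path 1: M ← S ← C → F → K
  C is a fork here and C is conditioned on, so the path is blocked at C.
Path 2: M ← S → K
  S is a fork and S is not conditioned on — no node blocks this path, so it is active.
Path 3: M ← S → F → K
  F is a chain here and F is conditioned on, so the path is blocked at F.
Path 4: M ← F ← C → S → K
  F is a chain here and F is conditioned on, so the path is blocked at F.
Path 5: M ← F → K
  F is a fork here and F is conditioned on, so the path is blocked at F.
Path 6: M ← F ← S → K
  F is a chain here and F is conditioned on, so the path is blocked at F.
Since the path M ← S → K is active, M and K are not d-separated given {C, F, N, Q}.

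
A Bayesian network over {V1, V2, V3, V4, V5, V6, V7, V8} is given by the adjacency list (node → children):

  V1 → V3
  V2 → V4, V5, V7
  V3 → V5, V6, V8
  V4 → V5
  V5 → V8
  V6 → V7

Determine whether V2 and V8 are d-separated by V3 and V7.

No — V2 and V8 are not d-separated given {V3, V7}.

6 paths connect V2 and V8; each must be blocked for d-separation to hold:
Path 1: V2 → V5 → V8
  V5 is a chain and V5 is not conditioned on — no node blocks this path, so it is active.
Path 2: V2 → V5 ← V3 → V8
  V5 is a collider here and neither V5 nor any of its descendants is conditioned on, so the collider stays closed — the path is blocked at V5.
Path 3: V2 → V4 → V5 → V8
  V4 is a chain and V4 is not conditioned on; V5 is a chain and V5 is not conditioned on — no node blocks this path, so it is active.
Path 4: V2 → V4 → V5 ← V3 → V8
  V5 is a collider here and neither V5 nor any of its descendants is conditioned on, so the collider stays closed — the path is blocked at V5.
Path 5: V2 → V7 ← V6 ← V3 → V8
  V3 is a fork here and V3 is conditioned on, so the path is blocked at V3.
Path 6: V2 → V7 ← V6 ← V3 → V5 → V8
  V3 is a fork here and V3 is conditioned on, so the path is blocked at V3.
Since the path V2 → V5 → V8 is active, V2 and V8 are not d-separated given {V3, V7}.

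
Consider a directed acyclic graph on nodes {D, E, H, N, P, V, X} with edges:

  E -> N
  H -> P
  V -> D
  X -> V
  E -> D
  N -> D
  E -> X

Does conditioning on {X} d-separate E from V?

3 paths connect E and V; each must be blocked for d-separation to hold:
  1. E → N → D ← V — N:chain[open]; D:collider[blocks] ⇒ blocked
  2. E → X → V — X:chain[blocks] ⇒ blocked
  3. E → D ← V — D:collider[blocks] ⇒ blocked
Since every path is blocked, d-separation holds.

Yes — E and V are d-separated given {X}.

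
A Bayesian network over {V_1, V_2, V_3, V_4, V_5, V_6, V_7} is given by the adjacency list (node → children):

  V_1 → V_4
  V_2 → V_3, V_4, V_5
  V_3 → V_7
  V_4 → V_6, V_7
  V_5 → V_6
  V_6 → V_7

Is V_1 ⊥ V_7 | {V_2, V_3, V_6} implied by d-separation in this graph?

No — V_1 and V_7 are not d-separated given {V_2, V_3, V_6}.

Enumerating the 5 paths from V_1 to V_7 and testing each for blocking by {V_2, V_3, V_6}:
Path 1: V_1 → V_4 ← V_2 → V_5 → V_6 → V_7
  V_2 is a fork here and V_2 is conditioned on, so the path is blocked at V_2.
Path 2: V_1 → V_4 ← V_2 → V_3 → V_7
  V_2 is a fork here and V_2 is conditioned on, so the path is blocked at V_2.
Path 3: V_1 → V_4 → V_7
  V_4 is a chain and V_4 is not conditioned on — no node blocks this path, so it is active.
Path 4: V_1 → V_4 → V_6 ← V_5 ← V_2 → V_3 → V_7
  V_2 is a fork here and V_2 is conditioned on, so the path is blocked at V_2.
Path 5: V_1 → V_4 → V_6 → V_7
  V_6 is a chain here and V_6 is conditioned on, so the path is blocked at V_6.
Since the path V_1 → V_4 → V_7 is active, V_1 and V_7 are not d-separated given {V_2, V_3, V_6}.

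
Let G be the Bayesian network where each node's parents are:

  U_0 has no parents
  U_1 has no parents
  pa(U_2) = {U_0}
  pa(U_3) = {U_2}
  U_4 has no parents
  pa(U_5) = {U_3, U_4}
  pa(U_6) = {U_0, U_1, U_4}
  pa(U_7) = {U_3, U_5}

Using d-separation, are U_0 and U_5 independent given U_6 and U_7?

Enumerating the 3 paths from U_0 to U_5 and testing each for blocking by {U_6, U_7}:
Path 1: U_0 → U_6 ← U_4 → U_5
  U_6 is a collider and U_6 is conditioned on, which opens it; U_4 is a fork and U_4 is not conditioned on — no node blocks this path, so it is active.
Path 2: U_0 → U_2 → U_3 → U_7 ← U_5
  U_2 is a chain and U_2 is not conditioned on; U_3 is a chain and U_3 is not conditioned on; U_7 is a collider and U_7 is conditioned on, which opens it — no node blocks this path, so it is active.
Path 3: U_0 → U_2 → U_3 → U_5
  U_2 is a chain and U_2 is not conditioned on; U_3 is a chain and U_3 is not conditioned on — no node blocks this path, so it is active.
Since the path U_0 → U_6 ← U_4 → U_5 is active, U_0 and U_5 are not d-separated given {U_6, U_7}.

No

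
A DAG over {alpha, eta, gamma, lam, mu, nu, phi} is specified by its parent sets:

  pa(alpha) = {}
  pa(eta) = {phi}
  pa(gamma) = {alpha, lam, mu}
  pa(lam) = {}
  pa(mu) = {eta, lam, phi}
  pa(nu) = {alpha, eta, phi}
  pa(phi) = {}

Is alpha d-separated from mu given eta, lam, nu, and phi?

Yes — alpha and mu are d-separated given {eta, lam, nu, phi}.

Enumerating the 6 paths from alpha to mu and testing each for blocking by {eta, lam, nu, phi}:
  1. alpha → nu ← phi → mu — nu:collider[open]; phi:fork[blocks] ⇒ blocked
  2. alpha → nu ← phi → eta → mu — nu:collider[open]; phi:fork[blocks]; eta:chain[blocks] ⇒ blocked
  3. alpha → nu ← eta ← phi → mu — nu:collider[open]; eta:chain[blocks]; phi:fork[blocks] ⇒ blocked
  4. alpha → nu ← eta → mu — nu:collider[open]; eta:fork[blocks] ⇒ blocked
  5. alpha → gamma ← lam → mu — gamma:collider[blocks]; lam:fork[blocks] ⇒ blocked
  6. alpha → gamma ← mu — gamma:collider[blocks] ⇒ blocked
Every path is blocked, so alpha and mu are d-separated given {eta, lam, nu, phi}.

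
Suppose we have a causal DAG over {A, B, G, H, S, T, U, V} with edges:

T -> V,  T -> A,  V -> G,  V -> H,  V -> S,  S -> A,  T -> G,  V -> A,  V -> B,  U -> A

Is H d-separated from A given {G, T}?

We examine all 4 paths between H and A:
Path 1: H ← V → A
  V is a fork and V is not conditioned on — no node blocks this path, so it is active.
Path 2: H ← V ← T → A
  T is a fork here and T is conditioned on, so the path is blocked at T.
Path 3: H ← V → G ← T → A
  T is a fork here and T is conditioned on, so the path is blocked at T.
Path 4: H ← V → S → A
  V is a fork and V is not conditioned on; S is a chain and S is not conditioned on — no node blocks this path, so it is active.
Because an active path exists, H and A are not d-separated.

No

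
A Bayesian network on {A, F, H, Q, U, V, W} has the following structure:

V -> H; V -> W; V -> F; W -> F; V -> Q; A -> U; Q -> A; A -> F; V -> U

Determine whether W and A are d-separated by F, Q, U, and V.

We examine all 6 paths between W and A:
  1. W → F ← V → U ← A — F:collider[open]; V:fork[blocks]; U:collider[open] ⇒ blocked
  2. W → F ← V → Q → A — F:collider[open]; V:fork[blocks]; Q:chain[blocks] ⇒ blocked
  3. W → F ← A — F:collider[open] ⇒ active
  4. W ← V → F ← A — V:fork[blocks]; F:collider[open] ⇒ blocked
  5. W ← V → U ← A — V:fork[blocks]; U:collider[open] ⇒ blocked
  6. W ← V → Q → A — V:fork[blocks]; Q:chain[blocks] ⇒ blocked
At least one path is unblocked, so d-separation fails.

No — W and A are not d-separated given {F, Q, U, V}.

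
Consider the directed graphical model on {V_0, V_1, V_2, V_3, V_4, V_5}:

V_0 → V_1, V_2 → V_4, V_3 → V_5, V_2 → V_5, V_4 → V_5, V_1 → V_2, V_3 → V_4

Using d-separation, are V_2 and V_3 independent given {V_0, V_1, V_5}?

There are 4 undirected paths between V_2 and V_3; checking each against the conditioning set {V_0, V_1, V_5}:
Path 1: V_2 → V_5 ← V_3
  V_5 is a collider and V_5 is conditioned on, which opens it — no node blocks this path, so it is active.
Path 2: V_2 → V_5 ← V_4 ← V_3
  V_5 is a collider and V_5 is conditioned on, which opens it; V_4 is a chain and V_4 is not conditioned on — no node blocks this path, so it is active.
Path 3: V_2 → V_4 → V_5 ← V_3
  V_4 is a chain and V_4 is not conditioned on; V_5 is a collider and V_5 is conditioned on, which opens it — no node blocks this path, so it is active.
Path 4: V_2 → V_4 ← V_3
  V_4 is a collider and its descendant V_5 is conditioned on, which opens it — no node blocks this path, so it is active.
Because an active path exists, V_2 and V_3 are not d-separated.

No — V_2 and V_3 are not d-separated given {V_0, V_1, V_5}.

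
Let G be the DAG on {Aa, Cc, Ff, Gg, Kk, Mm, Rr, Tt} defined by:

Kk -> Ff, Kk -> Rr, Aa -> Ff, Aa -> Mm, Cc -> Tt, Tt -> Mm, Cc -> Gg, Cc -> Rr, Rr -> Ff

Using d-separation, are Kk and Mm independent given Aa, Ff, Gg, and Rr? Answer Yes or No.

We examine all 4 paths between Kk and Mm:
Path 1: Kk → Rr → Ff ← Aa → Mm
  Rr is a chain here and Rr is conditioned on, so the path is blocked at Rr.
Path 2: Kk → Rr ← Cc → Tt → Mm
  Rr is a collider and Rr is conditioned on, which opens it; Cc is a fork and Cc is not conditioned on; Tt is a chain and Tt is not conditioned on — no node blocks this path, so it is active.
Path 3: Kk → Ff ← Aa → Mm
  Aa is a fork here and Aa is conditioned on, so the path is blocked at Aa.
Path 4: Kk → Ff ← Rr ← Cc → Tt → Mm
  Rr is a chain here and Rr is conditioned on, so the path is blocked at Rr.
At least one path is unblocked, so d-separation fails.

No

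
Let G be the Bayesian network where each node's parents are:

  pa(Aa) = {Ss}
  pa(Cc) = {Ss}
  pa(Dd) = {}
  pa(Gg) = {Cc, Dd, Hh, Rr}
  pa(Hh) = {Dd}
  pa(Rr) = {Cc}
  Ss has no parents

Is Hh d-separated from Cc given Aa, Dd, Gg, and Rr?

No — Hh and Cc are not d-separated given {Aa, Dd, Gg, Rr}.

There are 4 undirected paths between Hh and Cc; checking each against the conditioning set {Aa, Dd, Gg, Rr}:
Path 1: Hh → Gg ← Cc
  Gg is a collider and Gg is conditioned on, which opens it — no node blocks this path, so it is active.
Path 2: Hh → Gg ← Rr ← Cc
  Rr is a chain here and Rr is conditioned on, so the path is blocked at Rr.
Path 3: Hh ← Dd → Gg ← Cc
  Dd is a fork here and Dd is conditioned on, so the path is blocked at Dd.
Path 4: Hh ← Dd → Gg ← Rr ← Cc
  Dd is a fork here and Dd is conditioned on, so the path is blocked at Dd.
Since the path Hh → Gg ← Cc is active, Hh and Cc are not d-separated given {Aa, Dd, Gg, Rr}.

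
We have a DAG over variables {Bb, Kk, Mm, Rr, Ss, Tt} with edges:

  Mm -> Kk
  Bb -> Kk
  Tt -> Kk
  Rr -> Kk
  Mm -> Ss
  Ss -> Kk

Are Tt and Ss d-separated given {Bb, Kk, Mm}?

2 paths connect Tt and Ss; each must be blocked for d-separation to hold:
Path 1: Tt → Kk ← Mm → Ss
  Mm is a fork here and Mm is conditioned on, so the path is blocked at Mm.
Path 2: Tt → Kk ← Ss
  Kk is a collider and Kk is conditioned on, which opens it — no node blocks this path, so it is active.
At least one path is unblocked, so d-separation fails.

No — Tt and Ss are not d-separated given {Bb, Kk, Mm}.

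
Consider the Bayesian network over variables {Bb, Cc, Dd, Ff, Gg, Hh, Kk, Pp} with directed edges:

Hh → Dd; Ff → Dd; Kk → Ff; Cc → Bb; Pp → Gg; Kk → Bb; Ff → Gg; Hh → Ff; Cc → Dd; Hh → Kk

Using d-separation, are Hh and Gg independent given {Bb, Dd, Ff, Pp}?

We examine all 5 paths between Hh and Gg:
Path 1: Hh → Dd ← Ff → Gg
  Ff is a fork here and Ff is conditioned on, so the path is blocked at Ff.
Path 2: Hh → Dd ← Cc → Bb ← Kk → Ff → Gg
  Ff is a chain here and Ff is conditioned on, so the path is blocked at Ff.
Path 3: Hh → Kk → Bb ← Cc → Dd ← Ff → Gg
  Ff is a fork here and Ff is conditioned on, so the path is blocked at Ff.
Path 4: Hh → Kk → Ff → Gg
  Ff is a chain here and Ff is conditioned on, so the path is blocked at Ff.
Path 5: Hh → Ff → Gg
  Ff is a chain here and Ff is conditioned on, so the path is blocked at Ff.
Since every path is blocked, d-separation holds.

Yes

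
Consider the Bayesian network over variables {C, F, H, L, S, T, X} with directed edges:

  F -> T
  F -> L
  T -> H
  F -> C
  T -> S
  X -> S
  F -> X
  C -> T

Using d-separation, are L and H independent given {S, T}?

Yes

We examine all 3 paths between L and H:
  1. L ← F → C → T → H — F:fork[open]; C:chain[open]; T:chain[blocks] ⇒ blocked
  2. L ← F → X → S ← T → H — F:fork[open]; X:chain[open]; S:collider[open]; T:fork[blocks] ⇒ blocked
  3. L ← F → T → H — F:fork[open]; T:chain[blocks] ⇒ blocked
Every path is blocked, so L and H are d-separated given {S, T}.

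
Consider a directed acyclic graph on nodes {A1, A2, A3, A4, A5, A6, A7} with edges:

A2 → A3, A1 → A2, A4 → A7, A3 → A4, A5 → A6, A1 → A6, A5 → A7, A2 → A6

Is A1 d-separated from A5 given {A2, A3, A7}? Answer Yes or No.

Yes — A1 and A5 are d-separated given {A2, A3, A7}.

4 paths connect A1 and A5; each must be blocked for d-separation to hold:
Path 1: A1 → A2 → A3 → A4 → A7 ← A5
  A2 is a chain here and A2 is conditioned on, so the path is blocked at A2.
Path 2: A1 → A2 → A6 ← A5
  A2 is a chain here and A2 is conditioned on, so the path is blocked at A2.
Path 3: A1 → A6 ← A5
  A6 is a collider here and neither A6 nor any of its descendants is conditioned on, so the collider stays closed — the path is blocked at A6.
Path 4: A1 → A6 ← A2 → A3 → A4 → A7 ← A5
  A6 is a collider here and neither A6 nor any of its descendants is conditioned on, so the collider stays closed — the path is blocked at A6.
Since every path is blocked, d-separation holds.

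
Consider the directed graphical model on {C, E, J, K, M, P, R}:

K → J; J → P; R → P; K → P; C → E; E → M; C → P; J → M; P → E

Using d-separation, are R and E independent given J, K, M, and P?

No

We examine all 4 paths between R and E:
Path 1: R → P ← C → E
  P is a collider and P is conditioned on, which opens it; C is a fork and C is not conditioned on — no node blocks this path, so it is active.
Path 2: R → P → E
  P is a chain here and P is conditioned on, so the path is blocked at P.
Path 3: R → P ← J → M ← E
  J is a fork here and J is conditioned on, so the path is blocked at J.
Path 4: R → P ← K → J → M ← E
  K is a fork here and K is conditioned on, so the path is blocked at K.
Since the path R → P ← C → E is active, R and E are not d-separated given {J, K, M, P}.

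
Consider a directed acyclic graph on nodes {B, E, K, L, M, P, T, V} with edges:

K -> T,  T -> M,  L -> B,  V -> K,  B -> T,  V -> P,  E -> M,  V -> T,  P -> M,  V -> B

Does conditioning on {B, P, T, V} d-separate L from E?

Yes

There are 6 undirected paths between L and E; checking each against the conditioning set {B, P, T, V}:
Path 1: L → B ← V → T → M ← E
  V is a fork here and V is conditioned on, so the path is blocked at V.
Path 2: L → B ← V → P → M ← E
  V is a fork here and V is conditioned on, so the path is blocked at V.
Path 3: L → B ← V → K → T → M ← E
  V is a fork here and V is conditioned on, so the path is blocked at V.
Path 4: L → B → T ← V → P → M ← E
  B is a chain here and B is conditioned on, so the path is blocked at B.
Path 5: L → B → T → M ← E
  B is a chain here and B is conditioned on, so the path is blocked at B.
Path 6: L → B → T ← K ← V → P → M ← E
  B is a chain here and B is conditioned on, so the path is blocked at B.
Every path is blocked, so L and E are d-separated given {B, P, T, V}.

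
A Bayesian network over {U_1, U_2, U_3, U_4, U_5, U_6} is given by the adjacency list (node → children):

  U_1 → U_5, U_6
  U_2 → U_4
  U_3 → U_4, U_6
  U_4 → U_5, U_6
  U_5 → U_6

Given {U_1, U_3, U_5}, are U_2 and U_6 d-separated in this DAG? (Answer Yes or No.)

No — U_2 and U_6 are not d-separated given {U_1, U_3, U_5}.

There are 4 undirected paths between U_2 and U_6; checking each against the conditioning set {U_1, U_3, U_5}:
Path 1: U_2 → U_4 ← U_3 → U_6
  U_3 is a fork here and U_3 is conditioned on, so the path is blocked at U_3.
Path 2: U_2 → U_4 → U_5 ← U_1 → U_6
  U_1 is a fork here and U_1 is conditioned on, so the path is blocked at U_1.
Path 3: U_2 → U_4 → U_5 → U_6
  U_5 is a chain here and U_5 is conditioned on, so the path is blocked at U_5.
Path 4: U_2 → U_4 → U_6
  U_4 is a chain and U_4 is not conditioned on — no node blocks this path, so it is active.
Since the path U_2 → U_4 → U_6 is active, U_2 and U_6 are not d-separated given {U_1, U_3, U_5}.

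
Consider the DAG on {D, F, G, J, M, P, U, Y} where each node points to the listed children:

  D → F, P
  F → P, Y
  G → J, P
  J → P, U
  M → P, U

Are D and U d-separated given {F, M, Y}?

Yes — D and U are d-separated given {F, M, Y}.

We examine all 6 paths between D and U:
  1. D → F → P ← G → J → U — F:chain[blocks]; P:collider[blocks]; G:fork[open]; J:chain[open] ⇒ blocked
  2. D → F → P ← M → U — F:chain[blocks]; P:collider[blocks]; M:fork[blocks] ⇒ blocked
  3. D → F → P ← J → U — F:chain[blocks]; P:collider[blocks]; J:fork[open] ⇒ blocked
  4. D → P ← G → J → U — P:collider[blocks]; G:fork[open]; J:chain[open] ⇒ blocked
  5. D → P ← M → U — P:collider[blocks]; M:fork[blocks] ⇒ blocked
  6. D → P ← J → U — P:collider[blocks]; J:fork[open] ⇒ blocked
Every path is blocked, so D and U are d-separated given {F, M, Y}.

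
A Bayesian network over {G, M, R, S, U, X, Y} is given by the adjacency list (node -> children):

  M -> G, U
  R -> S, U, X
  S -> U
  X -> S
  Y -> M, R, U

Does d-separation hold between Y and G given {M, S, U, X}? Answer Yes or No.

Yes

Enumerating the 5 paths from Y to G and testing each for blocking by {M, S, U, X}:
  1. Y → R → X → S → U ← M → G — R:chain[open]; X:chain[blocks]; S:chain[blocks]; U:collider[open]; M:fork[blocks] ⇒ blocked
  2. Y → R → S → U ← M → G — R:chain[open]; S:chain[blocks]; U:collider[open]; M:fork[blocks] ⇒ blocked
  3. Y → R → U ← M → G — R:chain[open]; U:collider[open]; M:fork[blocks] ⇒ blocked
  4. Y → U ← M → G — U:collider[open]; M:fork[blocks] ⇒ blocked
  5. Y → M → G — M:chain[blocks] ⇒ blocked
All paths are blocked; Y ⊥ G | {M, S, U, X} holds.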